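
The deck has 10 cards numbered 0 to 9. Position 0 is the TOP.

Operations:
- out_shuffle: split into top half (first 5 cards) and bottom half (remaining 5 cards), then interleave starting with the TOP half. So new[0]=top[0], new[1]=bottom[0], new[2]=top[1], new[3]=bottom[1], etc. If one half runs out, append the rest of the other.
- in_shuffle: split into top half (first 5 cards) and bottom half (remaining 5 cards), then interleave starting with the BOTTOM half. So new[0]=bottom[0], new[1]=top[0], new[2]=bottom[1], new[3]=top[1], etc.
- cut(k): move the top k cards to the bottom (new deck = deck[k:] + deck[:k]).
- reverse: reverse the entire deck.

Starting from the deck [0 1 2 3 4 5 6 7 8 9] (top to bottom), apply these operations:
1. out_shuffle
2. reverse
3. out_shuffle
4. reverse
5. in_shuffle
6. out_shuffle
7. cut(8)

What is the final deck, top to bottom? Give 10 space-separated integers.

Answer: 4 1 8 5 0 2 6 3 7 9

Derivation:
After op 1 (out_shuffle): [0 5 1 6 2 7 3 8 4 9]
After op 2 (reverse): [9 4 8 3 7 2 6 1 5 0]
After op 3 (out_shuffle): [9 2 4 6 8 1 3 5 7 0]
After op 4 (reverse): [0 7 5 3 1 8 6 4 2 9]
After op 5 (in_shuffle): [8 0 6 7 4 5 2 3 9 1]
After op 6 (out_shuffle): [8 5 0 2 6 3 7 9 4 1]
After op 7 (cut(8)): [4 1 8 5 0 2 6 3 7 9]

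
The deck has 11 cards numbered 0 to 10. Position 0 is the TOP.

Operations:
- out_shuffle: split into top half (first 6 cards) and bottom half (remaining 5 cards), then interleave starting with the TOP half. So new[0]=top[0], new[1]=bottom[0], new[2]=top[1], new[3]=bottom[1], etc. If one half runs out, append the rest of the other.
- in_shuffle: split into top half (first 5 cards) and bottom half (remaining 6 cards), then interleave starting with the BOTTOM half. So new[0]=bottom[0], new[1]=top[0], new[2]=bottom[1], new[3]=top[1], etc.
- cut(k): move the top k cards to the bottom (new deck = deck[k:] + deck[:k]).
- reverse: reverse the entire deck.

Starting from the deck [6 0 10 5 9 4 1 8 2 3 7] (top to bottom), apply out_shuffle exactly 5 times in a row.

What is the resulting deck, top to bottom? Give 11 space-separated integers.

Answer: 6 7 3 2 8 1 4 9 5 10 0

Derivation:
After op 1 (out_shuffle): [6 1 0 8 10 2 5 3 9 7 4]
After op 2 (out_shuffle): [6 5 1 3 0 9 8 7 10 4 2]
After op 3 (out_shuffle): [6 8 5 7 1 10 3 4 0 2 9]
After op 4 (out_shuffle): [6 3 8 4 5 0 7 2 1 9 10]
After op 5 (out_shuffle): [6 7 3 2 8 1 4 9 5 10 0]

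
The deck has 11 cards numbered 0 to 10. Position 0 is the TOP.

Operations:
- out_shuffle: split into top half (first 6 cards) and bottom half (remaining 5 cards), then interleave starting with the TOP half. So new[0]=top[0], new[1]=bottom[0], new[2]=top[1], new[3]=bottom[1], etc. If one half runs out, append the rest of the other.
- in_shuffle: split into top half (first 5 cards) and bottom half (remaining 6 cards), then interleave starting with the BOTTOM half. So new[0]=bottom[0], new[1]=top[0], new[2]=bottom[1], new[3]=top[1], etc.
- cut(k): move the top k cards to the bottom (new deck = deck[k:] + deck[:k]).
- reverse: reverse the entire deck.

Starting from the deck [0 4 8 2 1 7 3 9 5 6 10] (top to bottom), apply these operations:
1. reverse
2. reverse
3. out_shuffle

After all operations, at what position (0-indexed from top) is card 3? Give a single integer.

After op 1 (reverse): [10 6 5 9 3 7 1 2 8 4 0]
After op 2 (reverse): [0 4 8 2 1 7 3 9 5 6 10]
After op 3 (out_shuffle): [0 3 4 9 8 5 2 6 1 10 7]
Card 3 is at position 1.

Answer: 1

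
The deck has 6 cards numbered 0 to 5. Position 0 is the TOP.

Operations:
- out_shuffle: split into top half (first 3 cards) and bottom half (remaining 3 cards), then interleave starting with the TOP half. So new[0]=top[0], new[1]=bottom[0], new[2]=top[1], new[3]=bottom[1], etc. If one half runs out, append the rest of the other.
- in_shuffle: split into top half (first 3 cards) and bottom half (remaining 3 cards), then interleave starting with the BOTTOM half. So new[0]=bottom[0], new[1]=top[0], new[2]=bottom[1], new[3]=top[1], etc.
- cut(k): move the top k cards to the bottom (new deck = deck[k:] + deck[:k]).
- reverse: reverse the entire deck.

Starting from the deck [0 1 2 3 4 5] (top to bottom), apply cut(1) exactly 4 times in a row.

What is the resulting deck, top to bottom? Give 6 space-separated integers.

Answer: 4 5 0 1 2 3

Derivation:
After op 1 (cut(1)): [1 2 3 4 5 0]
After op 2 (cut(1)): [2 3 4 5 0 1]
After op 3 (cut(1)): [3 4 5 0 1 2]
After op 4 (cut(1)): [4 5 0 1 2 3]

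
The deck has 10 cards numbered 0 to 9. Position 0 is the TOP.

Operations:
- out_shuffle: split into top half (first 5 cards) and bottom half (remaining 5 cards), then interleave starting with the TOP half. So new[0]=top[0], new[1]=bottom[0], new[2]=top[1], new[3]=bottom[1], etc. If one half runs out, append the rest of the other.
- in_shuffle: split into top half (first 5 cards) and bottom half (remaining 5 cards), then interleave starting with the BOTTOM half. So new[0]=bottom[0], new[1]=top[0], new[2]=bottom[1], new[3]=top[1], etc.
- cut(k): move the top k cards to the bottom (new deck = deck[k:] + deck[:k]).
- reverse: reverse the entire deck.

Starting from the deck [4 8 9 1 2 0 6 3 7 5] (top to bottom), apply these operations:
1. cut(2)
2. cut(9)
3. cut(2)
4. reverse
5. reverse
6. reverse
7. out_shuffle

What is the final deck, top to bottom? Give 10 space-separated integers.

After op 1 (cut(2)): [9 1 2 0 6 3 7 5 4 8]
After op 2 (cut(9)): [8 9 1 2 0 6 3 7 5 4]
After op 3 (cut(2)): [1 2 0 6 3 7 5 4 8 9]
After op 4 (reverse): [9 8 4 5 7 3 6 0 2 1]
After op 5 (reverse): [1 2 0 6 3 7 5 4 8 9]
After op 6 (reverse): [9 8 4 5 7 3 6 0 2 1]
After op 7 (out_shuffle): [9 3 8 6 4 0 5 2 7 1]

Answer: 9 3 8 6 4 0 5 2 7 1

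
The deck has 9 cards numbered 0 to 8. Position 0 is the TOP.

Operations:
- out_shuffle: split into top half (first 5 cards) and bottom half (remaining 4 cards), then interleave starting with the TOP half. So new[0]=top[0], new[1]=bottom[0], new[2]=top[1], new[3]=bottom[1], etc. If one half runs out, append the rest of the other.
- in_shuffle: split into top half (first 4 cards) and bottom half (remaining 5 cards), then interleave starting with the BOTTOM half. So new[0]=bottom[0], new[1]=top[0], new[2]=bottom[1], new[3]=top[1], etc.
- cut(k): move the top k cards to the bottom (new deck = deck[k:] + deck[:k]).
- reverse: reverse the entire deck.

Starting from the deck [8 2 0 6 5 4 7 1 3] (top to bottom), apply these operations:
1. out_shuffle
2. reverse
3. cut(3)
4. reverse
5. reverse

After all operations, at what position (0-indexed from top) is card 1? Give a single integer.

After op 1 (out_shuffle): [8 4 2 7 0 1 6 3 5]
After op 2 (reverse): [5 3 6 1 0 7 2 4 8]
After op 3 (cut(3)): [1 0 7 2 4 8 5 3 6]
After op 4 (reverse): [6 3 5 8 4 2 7 0 1]
After op 5 (reverse): [1 0 7 2 4 8 5 3 6]
Card 1 is at position 0.

Answer: 0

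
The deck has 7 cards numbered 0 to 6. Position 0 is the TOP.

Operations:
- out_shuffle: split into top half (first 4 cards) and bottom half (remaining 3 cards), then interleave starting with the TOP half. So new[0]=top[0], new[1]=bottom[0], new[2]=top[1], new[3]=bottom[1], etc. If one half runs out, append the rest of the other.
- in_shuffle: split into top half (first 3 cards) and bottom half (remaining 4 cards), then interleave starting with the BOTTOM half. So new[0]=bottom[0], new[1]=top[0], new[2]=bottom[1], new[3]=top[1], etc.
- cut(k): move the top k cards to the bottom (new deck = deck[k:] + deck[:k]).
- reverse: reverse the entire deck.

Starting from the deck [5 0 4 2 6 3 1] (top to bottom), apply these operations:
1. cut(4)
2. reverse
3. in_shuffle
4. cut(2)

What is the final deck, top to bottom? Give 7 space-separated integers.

Answer: 1 4 3 0 6 5 2

Derivation:
After op 1 (cut(4)): [6 3 1 5 0 4 2]
After op 2 (reverse): [2 4 0 5 1 3 6]
After op 3 (in_shuffle): [5 2 1 4 3 0 6]
After op 4 (cut(2)): [1 4 3 0 6 5 2]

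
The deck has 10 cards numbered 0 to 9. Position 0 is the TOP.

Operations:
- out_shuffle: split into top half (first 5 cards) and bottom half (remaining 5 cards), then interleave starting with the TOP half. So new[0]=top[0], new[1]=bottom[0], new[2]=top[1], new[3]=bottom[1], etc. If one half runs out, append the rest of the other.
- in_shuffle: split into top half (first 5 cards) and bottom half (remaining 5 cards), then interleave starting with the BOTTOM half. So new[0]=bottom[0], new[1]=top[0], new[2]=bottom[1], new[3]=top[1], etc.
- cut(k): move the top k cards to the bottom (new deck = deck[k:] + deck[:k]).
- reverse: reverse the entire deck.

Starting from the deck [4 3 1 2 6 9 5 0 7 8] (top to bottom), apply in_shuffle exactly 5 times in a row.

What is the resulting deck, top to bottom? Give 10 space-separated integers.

After op 1 (in_shuffle): [9 4 5 3 0 1 7 2 8 6]
After op 2 (in_shuffle): [1 9 7 4 2 5 8 3 6 0]
After op 3 (in_shuffle): [5 1 8 9 3 7 6 4 0 2]
After op 4 (in_shuffle): [7 5 6 1 4 8 0 9 2 3]
After op 5 (in_shuffle): [8 7 0 5 9 6 2 1 3 4]

Answer: 8 7 0 5 9 6 2 1 3 4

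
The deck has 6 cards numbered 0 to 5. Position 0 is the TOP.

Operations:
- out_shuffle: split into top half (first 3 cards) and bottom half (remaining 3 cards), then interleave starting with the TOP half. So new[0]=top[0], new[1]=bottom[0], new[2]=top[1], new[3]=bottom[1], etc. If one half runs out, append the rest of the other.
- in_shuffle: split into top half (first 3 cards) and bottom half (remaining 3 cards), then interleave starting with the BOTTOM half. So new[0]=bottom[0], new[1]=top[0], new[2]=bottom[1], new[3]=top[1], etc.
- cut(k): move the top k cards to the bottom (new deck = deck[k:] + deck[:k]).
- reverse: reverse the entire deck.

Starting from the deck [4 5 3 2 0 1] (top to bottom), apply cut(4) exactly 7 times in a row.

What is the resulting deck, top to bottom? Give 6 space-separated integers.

After op 1 (cut(4)): [0 1 4 5 3 2]
After op 2 (cut(4)): [3 2 0 1 4 5]
After op 3 (cut(4)): [4 5 3 2 0 1]
After op 4 (cut(4)): [0 1 4 5 3 2]
After op 5 (cut(4)): [3 2 0 1 4 5]
After op 6 (cut(4)): [4 5 3 2 0 1]
After op 7 (cut(4)): [0 1 4 5 3 2]

Answer: 0 1 4 5 3 2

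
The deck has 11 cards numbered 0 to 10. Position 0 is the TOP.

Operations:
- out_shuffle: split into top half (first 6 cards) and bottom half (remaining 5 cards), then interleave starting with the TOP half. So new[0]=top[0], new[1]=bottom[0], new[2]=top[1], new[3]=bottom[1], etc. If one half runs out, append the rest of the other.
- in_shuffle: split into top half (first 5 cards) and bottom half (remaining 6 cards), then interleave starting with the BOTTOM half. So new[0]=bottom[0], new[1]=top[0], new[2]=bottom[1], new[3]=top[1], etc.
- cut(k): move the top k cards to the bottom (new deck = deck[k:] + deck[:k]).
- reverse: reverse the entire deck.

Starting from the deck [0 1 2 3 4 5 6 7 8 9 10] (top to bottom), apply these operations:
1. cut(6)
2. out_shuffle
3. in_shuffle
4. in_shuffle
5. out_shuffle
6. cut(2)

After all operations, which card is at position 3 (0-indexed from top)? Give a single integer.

After op 1 (cut(6)): [6 7 8 9 10 0 1 2 3 4 5]
After op 2 (out_shuffle): [6 1 7 2 8 3 9 4 10 5 0]
After op 3 (in_shuffle): [3 6 9 1 4 7 10 2 5 8 0]
After op 4 (in_shuffle): [7 3 10 6 2 9 5 1 8 4 0]
After op 5 (out_shuffle): [7 5 3 1 10 8 6 4 2 0 9]
After op 6 (cut(2)): [3 1 10 8 6 4 2 0 9 7 5]
Position 3: card 8.

Answer: 8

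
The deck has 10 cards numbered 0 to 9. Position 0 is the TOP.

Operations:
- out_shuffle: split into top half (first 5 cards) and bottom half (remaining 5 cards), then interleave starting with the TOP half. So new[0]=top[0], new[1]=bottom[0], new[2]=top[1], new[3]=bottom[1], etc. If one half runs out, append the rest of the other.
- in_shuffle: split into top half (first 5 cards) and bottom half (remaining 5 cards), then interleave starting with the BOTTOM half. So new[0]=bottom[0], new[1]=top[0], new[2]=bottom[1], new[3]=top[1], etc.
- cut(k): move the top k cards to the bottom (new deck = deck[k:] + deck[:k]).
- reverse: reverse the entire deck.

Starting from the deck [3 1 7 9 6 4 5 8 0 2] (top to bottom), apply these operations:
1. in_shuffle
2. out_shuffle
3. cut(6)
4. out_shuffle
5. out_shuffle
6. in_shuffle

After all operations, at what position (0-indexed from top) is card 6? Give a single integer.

Answer: 7

Derivation:
After op 1 (in_shuffle): [4 3 5 1 8 7 0 9 2 6]
After op 2 (out_shuffle): [4 7 3 0 5 9 1 2 8 6]
After op 3 (cut(6)): [1 2 8 6 4 7 3 0 5 9]
After op 4 (out_shuffle): [1 7 2 3 8 0 6 5 4 9]
After op 5 (out_shuffle): [1 0 7 6 2 5 3 4 8 9]
After op 6 (in_shuffle): [5 1 3 0 4 7 8 6 9 2]
Card 6 is at position 7.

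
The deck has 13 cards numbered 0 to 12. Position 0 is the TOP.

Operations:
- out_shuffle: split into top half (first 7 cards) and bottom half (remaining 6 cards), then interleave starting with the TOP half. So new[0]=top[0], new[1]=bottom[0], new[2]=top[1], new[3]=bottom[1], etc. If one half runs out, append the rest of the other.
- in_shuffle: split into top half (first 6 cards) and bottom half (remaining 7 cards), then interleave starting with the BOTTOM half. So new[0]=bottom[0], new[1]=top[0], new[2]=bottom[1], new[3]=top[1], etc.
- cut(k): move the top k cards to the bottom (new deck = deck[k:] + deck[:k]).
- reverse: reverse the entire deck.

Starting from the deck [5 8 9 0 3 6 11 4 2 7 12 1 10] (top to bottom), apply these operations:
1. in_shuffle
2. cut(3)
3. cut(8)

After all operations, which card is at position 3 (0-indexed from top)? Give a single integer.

Answer: 5

Derivation:
After op 1 (in_shuffle): [11 5 4 8 2 9 7 0 12 3 1 6 10]
After op 2 (cut(3)): [8 2 9 7 0 12 3 1 6 10 11 5 4]
After op 3 (cut(8)): [6 10 11 5 4 8 2 9 7 0 12 3 1]
Position 3: card 5.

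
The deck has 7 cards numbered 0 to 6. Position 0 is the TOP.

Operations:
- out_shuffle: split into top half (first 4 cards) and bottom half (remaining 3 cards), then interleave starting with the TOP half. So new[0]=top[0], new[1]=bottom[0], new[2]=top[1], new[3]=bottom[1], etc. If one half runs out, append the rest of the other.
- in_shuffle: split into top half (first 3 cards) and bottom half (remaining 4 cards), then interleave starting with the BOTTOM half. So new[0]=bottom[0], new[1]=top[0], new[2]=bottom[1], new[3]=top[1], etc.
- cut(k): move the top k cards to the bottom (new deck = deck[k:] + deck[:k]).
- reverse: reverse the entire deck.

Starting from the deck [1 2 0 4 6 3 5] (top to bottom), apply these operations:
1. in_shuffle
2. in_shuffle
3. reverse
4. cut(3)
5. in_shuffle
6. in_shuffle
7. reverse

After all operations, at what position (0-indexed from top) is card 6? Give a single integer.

Answer: 4

Derivation:
After op 1 (in_shuffle): [4 1 6 2 3 0 5]
After op 2 (in_shuffle): [2 4 3 1 0 6 5]
After op 3 (reverse): [5 6 0 1 3 4 2]
After op 4 (cut(3)): [1 3 4 2 5 6 0]
After op 5 (in_shuffle): [2 1 5 3 6 4 0]
After op 6 (in_shuffle): [3 2 6 1 4 5 0]
After op 7 (reverse): [0 5 4 1 6 2 3]
Card 6 is at position 4.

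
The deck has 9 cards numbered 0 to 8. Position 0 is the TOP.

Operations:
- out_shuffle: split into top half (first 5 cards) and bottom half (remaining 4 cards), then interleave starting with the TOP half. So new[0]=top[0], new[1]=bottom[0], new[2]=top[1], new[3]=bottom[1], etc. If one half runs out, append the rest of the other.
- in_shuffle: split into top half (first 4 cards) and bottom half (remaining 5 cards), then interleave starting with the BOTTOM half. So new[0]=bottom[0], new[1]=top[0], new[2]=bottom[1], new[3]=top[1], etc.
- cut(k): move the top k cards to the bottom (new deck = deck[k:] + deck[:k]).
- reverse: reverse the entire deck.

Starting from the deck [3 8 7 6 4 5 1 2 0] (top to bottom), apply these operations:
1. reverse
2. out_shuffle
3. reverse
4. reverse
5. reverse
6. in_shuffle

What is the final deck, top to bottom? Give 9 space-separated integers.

Answer: 1 4 7 3 2 5 6 8 0

Derivation:
After op 1 (reverse): [0 2 1 5 4 6 7 8 3]
After op 2 (out_shuffle): [0 6 2 7 1 8 5 3 4]
After op 3 (reverse): [4 3 5 8 1 7 2 6 0]
After op 4 (reverse): [0 6 2 7 1 8 5 3 4]
After op 5 (reverse): [4 3 5 8 1 7 2 6 0]
After op 6 (in_shuffle): [1 4 7 3 2 5 6 8 0]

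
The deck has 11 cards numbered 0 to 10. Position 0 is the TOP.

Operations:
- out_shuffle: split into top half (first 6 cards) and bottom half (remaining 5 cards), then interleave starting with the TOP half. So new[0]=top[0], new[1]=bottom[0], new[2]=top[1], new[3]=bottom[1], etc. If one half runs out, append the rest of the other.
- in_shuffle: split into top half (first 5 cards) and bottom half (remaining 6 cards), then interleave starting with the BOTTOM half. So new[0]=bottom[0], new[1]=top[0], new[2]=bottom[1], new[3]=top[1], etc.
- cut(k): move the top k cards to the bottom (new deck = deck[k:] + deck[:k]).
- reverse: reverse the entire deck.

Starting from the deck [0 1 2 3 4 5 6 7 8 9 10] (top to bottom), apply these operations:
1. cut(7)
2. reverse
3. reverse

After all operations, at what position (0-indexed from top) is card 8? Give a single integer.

Answer: 1

Derivation:
After op 1 (cut(7)): [7 8 9 10 0 1 2 3 4 5 6]
After op 2 (reverse): [6 5 4 3 2 1 0 10 9 8 7]
After op 3 (reverse): [7 8 9 10 0 1 2 3 4 5 6]
Card 8 is at position 1.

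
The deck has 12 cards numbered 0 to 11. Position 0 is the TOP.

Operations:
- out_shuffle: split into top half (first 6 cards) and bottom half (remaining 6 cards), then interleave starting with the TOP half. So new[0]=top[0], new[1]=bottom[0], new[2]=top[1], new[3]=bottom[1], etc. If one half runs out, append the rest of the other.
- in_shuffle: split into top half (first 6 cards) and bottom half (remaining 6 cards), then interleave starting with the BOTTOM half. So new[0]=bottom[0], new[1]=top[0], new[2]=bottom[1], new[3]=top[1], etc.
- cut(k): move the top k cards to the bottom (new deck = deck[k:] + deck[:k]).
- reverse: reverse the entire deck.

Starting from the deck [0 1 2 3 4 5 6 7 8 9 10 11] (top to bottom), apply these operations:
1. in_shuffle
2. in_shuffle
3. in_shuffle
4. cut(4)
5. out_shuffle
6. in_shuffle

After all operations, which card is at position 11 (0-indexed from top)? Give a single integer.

After op 1 (in_shuffle): [6 0 7 1 8 2 9 3 10 4 11 5]
After op 2 (in_shuffle): [9 6 3 0 10 7 4 1 11 8 5 2]
After op 3 (in_shuffle): [4 9 1 6 11 3 8 0 5 10 2 7]
After op 4 (cut(4)): [11 3 8 0 5 10 2 7 4 9 1 6]
After op 5 (out_shuffle): [11 2 3 7 8 4 0 9 5 1 10 6]
After op 6 (in_shuffle): [0 11 9 2 5 3 1 7 10 8 6 4]
Position 11: card 4.

Answer: 4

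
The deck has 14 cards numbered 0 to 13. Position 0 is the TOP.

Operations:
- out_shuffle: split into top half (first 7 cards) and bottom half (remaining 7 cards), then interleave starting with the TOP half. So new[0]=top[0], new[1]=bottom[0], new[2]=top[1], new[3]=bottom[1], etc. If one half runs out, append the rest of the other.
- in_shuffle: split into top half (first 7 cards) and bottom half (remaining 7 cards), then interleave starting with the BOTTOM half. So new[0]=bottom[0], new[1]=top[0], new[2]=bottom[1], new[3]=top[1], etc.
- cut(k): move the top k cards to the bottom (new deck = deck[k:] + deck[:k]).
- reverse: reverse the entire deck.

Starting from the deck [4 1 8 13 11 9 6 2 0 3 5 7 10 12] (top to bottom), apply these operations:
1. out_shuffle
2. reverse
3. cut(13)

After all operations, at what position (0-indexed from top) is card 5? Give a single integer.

After op 1 (out_shuffle): [4 2 1 0 8 3 13 5 11 7 9 10 6 12]
After op 2 (reverse): [12 6 10 9 7 11 5 13 3 8 0 1 2 4]
After op 3 (cut(13)): [4 12 6 10 9 7 11 5 13 3 8 0 1 2]
Card 5 is at position 7.

Answer: 7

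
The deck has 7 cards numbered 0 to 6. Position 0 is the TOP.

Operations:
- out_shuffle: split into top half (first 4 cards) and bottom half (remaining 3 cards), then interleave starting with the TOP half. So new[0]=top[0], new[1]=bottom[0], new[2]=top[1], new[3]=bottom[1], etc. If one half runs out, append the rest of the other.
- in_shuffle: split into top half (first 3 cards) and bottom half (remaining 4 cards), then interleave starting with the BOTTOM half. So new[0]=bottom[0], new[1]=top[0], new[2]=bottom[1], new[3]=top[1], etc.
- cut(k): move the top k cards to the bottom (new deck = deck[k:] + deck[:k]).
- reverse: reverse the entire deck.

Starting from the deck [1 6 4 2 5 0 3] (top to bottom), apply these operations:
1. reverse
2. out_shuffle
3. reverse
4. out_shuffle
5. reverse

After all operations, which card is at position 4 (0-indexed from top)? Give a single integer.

Answer: 1

Derivation:
After op 1 (reverse): [3 0 5 2 4 6 1]
After op 2 (out_shuffle): [3 4 0 6 5 1 2]
After op 3 (reverse): [2 1 5 6 0 4 3]
After op 4 (out_shuffle): [2 0 1 4 5 3 6]
After op 5 (reverse): [6 3 5 4 1 0 2]
Position 4: card 1.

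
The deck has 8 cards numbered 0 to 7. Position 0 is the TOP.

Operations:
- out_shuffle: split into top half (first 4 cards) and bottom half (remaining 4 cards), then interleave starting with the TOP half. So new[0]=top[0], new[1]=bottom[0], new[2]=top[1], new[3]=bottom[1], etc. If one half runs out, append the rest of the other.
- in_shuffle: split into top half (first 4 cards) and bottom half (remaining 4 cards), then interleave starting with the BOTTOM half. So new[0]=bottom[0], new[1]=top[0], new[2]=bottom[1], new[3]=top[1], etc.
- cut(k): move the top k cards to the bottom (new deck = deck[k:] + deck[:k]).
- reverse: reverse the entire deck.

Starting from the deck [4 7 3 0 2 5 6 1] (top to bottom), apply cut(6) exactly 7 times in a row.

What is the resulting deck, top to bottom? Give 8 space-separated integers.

After op 1 (cut(6)): [6 1 4 7 3 0 2 5]
After op 2 (cut(6)): [2 5 6 1 4 7 3 0]
After op 3 (cut(6)): [3 0 2 5 6 1 4 7]
After op 4 (cut(6)): [4 7 3 0 2 5 6 1]
After op 5 (cut(6)): [6 1 4 7 3 0 2 5]
After op 6 (cut(6)): [2 5 6 1 4 7 3 0]
After op 7 (cut(6)): [3 0 2 5 6 1 4 7]

Answer: 3 0 2 5 6 1 4 7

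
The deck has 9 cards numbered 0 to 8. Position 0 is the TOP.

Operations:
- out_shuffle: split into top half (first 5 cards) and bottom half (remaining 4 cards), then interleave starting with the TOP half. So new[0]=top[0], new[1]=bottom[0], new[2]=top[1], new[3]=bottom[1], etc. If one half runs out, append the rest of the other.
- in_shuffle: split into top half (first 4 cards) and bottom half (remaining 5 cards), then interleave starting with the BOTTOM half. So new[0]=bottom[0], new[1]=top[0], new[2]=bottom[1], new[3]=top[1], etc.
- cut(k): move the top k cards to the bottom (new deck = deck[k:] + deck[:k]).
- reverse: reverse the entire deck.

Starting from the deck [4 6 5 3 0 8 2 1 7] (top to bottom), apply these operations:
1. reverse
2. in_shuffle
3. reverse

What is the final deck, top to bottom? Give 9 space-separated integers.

After op 1 (reverse): [7 1 2 8 0 3 5 6 4]
After op 2 (in_shuffle): [0 7 3 1 5 2 6 8 4]
After op 3 (reverse): [4 8 6 2 5 1 3 7 0]

Answer: 4 8 6 2 5 1 3 7 0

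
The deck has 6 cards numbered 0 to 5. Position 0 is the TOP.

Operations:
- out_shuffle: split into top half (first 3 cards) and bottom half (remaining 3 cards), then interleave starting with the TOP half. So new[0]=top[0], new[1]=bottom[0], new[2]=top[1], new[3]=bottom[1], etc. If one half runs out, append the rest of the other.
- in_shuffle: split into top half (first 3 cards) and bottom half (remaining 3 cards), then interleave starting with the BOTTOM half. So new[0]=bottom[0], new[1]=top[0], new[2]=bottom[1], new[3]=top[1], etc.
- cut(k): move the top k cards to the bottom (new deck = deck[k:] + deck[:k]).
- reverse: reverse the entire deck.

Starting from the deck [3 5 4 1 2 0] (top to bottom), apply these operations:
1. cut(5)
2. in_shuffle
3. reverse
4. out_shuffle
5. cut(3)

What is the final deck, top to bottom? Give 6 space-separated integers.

After op 1 (cut(5)): [0 3 5 4 1 2]
After op 2 (in_shuffle): [4 0 1 3 2 5]
After op 3 (reverse): [5 2 3 1 0 4]
After op 4 (out_shuffle): [5 1 2 0 3 4]
After op 5 (cut(3)): [0 3 4 5 1 2]

Answer: 0 3 4 5 1 2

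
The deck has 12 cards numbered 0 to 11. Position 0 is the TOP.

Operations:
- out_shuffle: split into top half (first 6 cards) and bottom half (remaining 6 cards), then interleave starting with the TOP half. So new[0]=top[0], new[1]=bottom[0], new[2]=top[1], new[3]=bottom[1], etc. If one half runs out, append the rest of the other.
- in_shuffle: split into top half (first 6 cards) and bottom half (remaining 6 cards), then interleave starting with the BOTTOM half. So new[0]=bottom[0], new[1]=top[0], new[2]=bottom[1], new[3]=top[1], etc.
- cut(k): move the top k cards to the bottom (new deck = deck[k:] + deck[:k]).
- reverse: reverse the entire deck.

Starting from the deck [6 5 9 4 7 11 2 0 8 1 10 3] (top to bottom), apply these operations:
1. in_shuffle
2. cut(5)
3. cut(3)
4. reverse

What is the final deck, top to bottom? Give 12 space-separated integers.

After op 1 (in_shuffle): [2 6 0 5 8 9 1 4 10 7 3 11]
After op 2 (cut(5)): [9 1 4 10 7 3 11 2 6 0 5 8]
After op 3 (cut(3)): [10 7 3 11 2 6 0 5 8 9 1 4]
After op 4 (reverse): [4 1 9 8 5 0 6 2 11 3 7 10]

Answer: 4 1 9 8 5 0 6 2 11 3 7 10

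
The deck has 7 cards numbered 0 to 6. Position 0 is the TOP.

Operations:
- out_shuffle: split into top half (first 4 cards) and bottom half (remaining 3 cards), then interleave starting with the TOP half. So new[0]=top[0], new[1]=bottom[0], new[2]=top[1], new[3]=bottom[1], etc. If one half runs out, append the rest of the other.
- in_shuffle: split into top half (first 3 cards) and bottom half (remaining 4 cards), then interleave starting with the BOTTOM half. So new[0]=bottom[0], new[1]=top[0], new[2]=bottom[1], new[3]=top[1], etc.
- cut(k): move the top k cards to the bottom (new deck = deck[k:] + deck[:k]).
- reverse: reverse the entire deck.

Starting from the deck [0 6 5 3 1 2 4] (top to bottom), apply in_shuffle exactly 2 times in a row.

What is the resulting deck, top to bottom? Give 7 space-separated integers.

After op 1 (in_shuffle): [3 0 1 6 2 5 4]
After op 2 (in_shuffle): [6 3 2 0 5 1 4]

Answer: 6 3 2 0 5 1 4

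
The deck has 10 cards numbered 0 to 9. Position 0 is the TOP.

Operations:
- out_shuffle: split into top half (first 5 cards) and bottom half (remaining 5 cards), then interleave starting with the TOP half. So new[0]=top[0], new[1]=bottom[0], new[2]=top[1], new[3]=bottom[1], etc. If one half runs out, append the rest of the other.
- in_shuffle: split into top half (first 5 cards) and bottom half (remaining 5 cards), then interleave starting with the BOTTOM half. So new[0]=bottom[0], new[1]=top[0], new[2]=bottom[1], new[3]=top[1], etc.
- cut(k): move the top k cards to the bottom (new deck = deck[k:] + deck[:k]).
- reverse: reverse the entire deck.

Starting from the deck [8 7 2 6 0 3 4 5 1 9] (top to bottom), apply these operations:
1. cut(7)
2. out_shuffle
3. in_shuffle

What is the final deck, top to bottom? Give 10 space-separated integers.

After op 1 (cut(7)): [5 1 9 8 7 2 6 0 3 4]
After op 2 (out_shuffle): [5 2 1 6 9 0 8 3 7 4]
After op 3 (in_shuffle): [0 5 8 2 3 1 7 6 4 9]

Answer: 0 5 8 2 3 1 7 6 4 9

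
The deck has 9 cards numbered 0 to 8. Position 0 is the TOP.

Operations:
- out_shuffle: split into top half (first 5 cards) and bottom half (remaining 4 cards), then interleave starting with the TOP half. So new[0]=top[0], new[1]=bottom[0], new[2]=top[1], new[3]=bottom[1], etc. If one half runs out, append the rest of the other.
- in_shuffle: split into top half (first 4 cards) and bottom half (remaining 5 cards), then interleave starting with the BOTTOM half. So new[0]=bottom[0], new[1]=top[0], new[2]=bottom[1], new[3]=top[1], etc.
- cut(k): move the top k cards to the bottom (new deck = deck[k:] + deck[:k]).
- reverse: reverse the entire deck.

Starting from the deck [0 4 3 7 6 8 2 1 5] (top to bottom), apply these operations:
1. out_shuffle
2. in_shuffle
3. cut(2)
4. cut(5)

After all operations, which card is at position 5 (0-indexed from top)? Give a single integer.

Answer: 8

Derivation:
After op 1 (out_shuffle): [0 8 4 2 3 1 7 5 6]
After op 2 (in_shuffle): [3 0 1 8 7 4 5 2 6]
After op 3 (cut(2)): [1 8 7 4 5 2 6 3 0]
After op 4 (cut(5)): [2 6 3 0 1 8 7 4 5]
Position 5: card 8.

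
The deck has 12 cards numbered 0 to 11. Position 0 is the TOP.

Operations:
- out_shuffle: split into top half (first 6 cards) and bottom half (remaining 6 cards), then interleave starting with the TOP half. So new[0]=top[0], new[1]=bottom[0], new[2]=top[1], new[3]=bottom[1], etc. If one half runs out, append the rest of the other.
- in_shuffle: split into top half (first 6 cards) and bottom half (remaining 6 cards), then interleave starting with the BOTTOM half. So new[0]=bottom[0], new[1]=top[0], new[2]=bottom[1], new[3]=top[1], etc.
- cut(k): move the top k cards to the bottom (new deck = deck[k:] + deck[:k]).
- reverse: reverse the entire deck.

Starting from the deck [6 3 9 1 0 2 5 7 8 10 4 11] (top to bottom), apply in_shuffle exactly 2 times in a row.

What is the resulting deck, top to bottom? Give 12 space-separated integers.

Answer: 10 5 1 6 4 7 0 3 11 8 2 9

Derivation:
After op 1 (in_shuffle): [5 6 7 3 8 9 10 1 4 0 11 2]
After op 2 (in_shuffle): [10 5 1 6 4 7 0 3 11 8 2 9]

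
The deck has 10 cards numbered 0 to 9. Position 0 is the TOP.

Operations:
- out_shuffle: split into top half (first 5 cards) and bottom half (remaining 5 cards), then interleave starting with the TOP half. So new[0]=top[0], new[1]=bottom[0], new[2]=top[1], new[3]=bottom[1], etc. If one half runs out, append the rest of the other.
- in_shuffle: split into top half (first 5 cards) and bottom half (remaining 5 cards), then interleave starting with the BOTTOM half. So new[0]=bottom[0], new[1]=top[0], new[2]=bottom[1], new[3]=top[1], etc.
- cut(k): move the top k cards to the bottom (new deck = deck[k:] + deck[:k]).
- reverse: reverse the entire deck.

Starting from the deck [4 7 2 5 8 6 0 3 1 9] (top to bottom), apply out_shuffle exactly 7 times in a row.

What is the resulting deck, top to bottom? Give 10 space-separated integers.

After op 1 (out_shuffle): [4 6 7 0 2 3 5 1 8 9]
After op 2 (out_shuffle): [4 3 6 5 7 1 0 8 2 9]
After op 3 (out_shuffle): [4 1 3 0 6 8 5 2 7 9]
After op 4 (out_shuffle): [4 8 1 5 3 2 0 7 6 9]
After op 5 (out_shuffle): [4 2 8 0 1 7 5 6 3 9]
After op 6 (out_shuffle): [4 7 2 5 8 6 0 3 1 9]
After op 7 (out_shuffle): [4 6 7 0 2 3 5 1 8 9]

Answer: 4 6 7 0 2 3 5 1 8 9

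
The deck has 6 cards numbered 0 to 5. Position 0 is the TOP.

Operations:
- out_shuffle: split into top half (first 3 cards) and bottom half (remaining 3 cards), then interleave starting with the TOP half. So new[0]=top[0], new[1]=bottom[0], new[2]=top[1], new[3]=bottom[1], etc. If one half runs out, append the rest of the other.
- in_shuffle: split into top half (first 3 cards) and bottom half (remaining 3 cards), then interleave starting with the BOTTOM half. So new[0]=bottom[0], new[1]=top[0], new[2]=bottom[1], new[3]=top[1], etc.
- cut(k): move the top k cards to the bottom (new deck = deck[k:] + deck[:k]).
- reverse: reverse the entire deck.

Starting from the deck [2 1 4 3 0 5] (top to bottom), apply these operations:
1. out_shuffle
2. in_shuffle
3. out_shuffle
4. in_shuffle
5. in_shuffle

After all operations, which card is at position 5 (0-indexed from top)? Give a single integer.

After op 1 (out_shuffle): [2 3 1 0 4 5]
After op 2 (in_shuffle): [0 2 4 3 5 1]
After op 3 (out_shuffle): [0 3 2 5 4 1]
After op 4 (in_shuffle): [5 0 4 3 1 2]
After op 5 (in_shuffle): [3 5 1 0 2 4]
Position 5: card 4.

Answer: 4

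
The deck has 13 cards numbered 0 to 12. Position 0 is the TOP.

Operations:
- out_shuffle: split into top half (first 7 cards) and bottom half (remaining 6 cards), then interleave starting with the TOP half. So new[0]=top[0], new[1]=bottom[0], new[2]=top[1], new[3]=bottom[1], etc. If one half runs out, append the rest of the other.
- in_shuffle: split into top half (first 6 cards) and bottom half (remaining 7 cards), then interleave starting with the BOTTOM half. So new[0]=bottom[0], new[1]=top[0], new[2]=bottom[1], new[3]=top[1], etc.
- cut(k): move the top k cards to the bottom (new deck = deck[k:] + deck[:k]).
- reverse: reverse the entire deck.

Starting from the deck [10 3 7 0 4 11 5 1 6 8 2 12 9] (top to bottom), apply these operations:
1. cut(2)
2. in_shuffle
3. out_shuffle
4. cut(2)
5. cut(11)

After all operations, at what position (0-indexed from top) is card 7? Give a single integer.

Answer: 2

Derivation:
After op 1 (cut(2)): [7 0 4 11 5 1 6 8 2 12 9 10 3]
After op 2 (in_shuffle): [6 7 8 0 2 4 12 11 9 5 10 1 3]
After op 3 (out_shuffle): [6 11 7 9 8 5 0 10 2 1 4 3 12]
After op 4 (cut(2)): [7 9 8 5 0 10 2 1 4 3 12 6 11]
After op 5 (cut(11)): [6 11 7 9 8 5 0 10 2 1 4 3 12]
Card 7 is at position 2.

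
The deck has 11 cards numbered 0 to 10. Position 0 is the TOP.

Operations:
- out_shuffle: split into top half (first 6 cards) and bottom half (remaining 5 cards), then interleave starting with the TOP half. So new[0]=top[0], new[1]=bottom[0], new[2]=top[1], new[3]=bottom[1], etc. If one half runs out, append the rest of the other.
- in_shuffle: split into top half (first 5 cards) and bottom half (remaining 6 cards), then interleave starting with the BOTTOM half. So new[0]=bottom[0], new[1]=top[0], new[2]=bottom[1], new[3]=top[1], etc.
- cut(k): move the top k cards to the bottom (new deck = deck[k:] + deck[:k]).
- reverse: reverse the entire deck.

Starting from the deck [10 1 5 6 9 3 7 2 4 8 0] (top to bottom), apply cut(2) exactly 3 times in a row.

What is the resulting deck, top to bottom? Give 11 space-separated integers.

After op 1 (cut(2)): [5 6 9 3 7 2 4 8 0 10 1]
After op 2 (cut(2)): [9 3 7 2 4 8 0 10 1 5 6]
After op 3 (cut(2)): [7 2 4 8 0 10 1 5 6 9 3]

Answer: 7 2 4 8 0 10 1 5 6 9 3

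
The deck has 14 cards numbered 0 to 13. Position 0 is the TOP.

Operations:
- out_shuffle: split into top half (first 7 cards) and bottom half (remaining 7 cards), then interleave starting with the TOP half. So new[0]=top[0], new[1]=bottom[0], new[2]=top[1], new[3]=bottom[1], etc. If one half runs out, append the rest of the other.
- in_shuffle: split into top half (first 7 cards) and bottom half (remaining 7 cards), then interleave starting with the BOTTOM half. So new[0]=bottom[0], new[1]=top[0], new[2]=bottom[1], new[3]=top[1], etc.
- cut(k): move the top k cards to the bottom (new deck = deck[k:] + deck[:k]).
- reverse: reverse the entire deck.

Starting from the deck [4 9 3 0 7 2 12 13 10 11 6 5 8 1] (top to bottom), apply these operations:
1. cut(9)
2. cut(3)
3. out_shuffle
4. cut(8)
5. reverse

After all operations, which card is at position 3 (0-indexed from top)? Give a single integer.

Answer: 4

Derivation:
After op 1 (cut(9)): [11 6 5 8 1 4 9 3 0 7 2 12 13 10]
After op 2 (cut(3)): [8 1 4 9 3 0 7 2 12 13 10 11 6 5]
After op 3 (out_shuffle): [8 2 1 12 4 13 9 10 3 11 0 6 7 5]
After op 4 (cut(8)): [3 11 0 6 7 5 8 2 1 12 4 13 9 10]
After op 5 (reverse): [10 9 13 4 12 1 2 8 5 7 6 0 11 3]
Position 3: card 4.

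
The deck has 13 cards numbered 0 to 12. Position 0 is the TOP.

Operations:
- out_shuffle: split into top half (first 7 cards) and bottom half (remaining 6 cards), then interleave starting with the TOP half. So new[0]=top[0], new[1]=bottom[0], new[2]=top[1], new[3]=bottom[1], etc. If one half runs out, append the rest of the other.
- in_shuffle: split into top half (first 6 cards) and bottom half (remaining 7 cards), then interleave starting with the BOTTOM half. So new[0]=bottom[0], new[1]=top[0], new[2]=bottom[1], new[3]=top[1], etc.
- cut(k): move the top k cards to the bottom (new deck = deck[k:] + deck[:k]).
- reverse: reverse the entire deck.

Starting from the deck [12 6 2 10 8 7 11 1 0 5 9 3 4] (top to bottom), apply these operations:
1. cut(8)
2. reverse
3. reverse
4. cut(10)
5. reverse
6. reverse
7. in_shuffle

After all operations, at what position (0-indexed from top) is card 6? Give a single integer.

Answer: 6

Derivation:
After op 1 (cut(8)): [0 5 9 3 4 12 6 2 10 8 7 11 1]
After op 2 (reverse): [1 11 7 8 10 2 6 12 4 3 9 5 0]
After op 3 (reverse): [0 5 9 3 4 12 6 2 10 8 7 11 1]
After op 4 (cut(10)): [7 11 1 0 5 9 3 4 12 6 2 10 8]
After op 5 (reverse): [8 10 2 6 12 4 3 9 5 0 1 11 7]
After op 6 (reverse): [7 11 1 0 5 9 3 4 12 6 2 10 8]
After op 7 (in_shuffle): [3 7 4 11 12 1 6 0 2 5 10 9 8]
Card 6 is at position 6.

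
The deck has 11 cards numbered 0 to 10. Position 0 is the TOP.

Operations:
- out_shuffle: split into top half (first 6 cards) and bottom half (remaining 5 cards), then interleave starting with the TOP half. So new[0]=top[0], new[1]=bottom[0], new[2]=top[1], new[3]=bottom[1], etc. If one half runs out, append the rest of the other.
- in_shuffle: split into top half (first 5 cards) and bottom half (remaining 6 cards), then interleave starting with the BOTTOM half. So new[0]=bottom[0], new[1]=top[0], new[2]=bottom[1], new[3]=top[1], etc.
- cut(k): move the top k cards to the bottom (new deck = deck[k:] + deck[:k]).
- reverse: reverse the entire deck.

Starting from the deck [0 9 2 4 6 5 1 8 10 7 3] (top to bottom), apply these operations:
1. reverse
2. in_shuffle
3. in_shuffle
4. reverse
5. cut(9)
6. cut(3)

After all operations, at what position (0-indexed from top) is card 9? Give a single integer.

After op 1 (reverse): [3 7 10 8 1 5 6 4 2 9 0]
After op 2 (in_shuffle): [5 3 6 7 4 10 2 8 9 1 0]
After op 3 (in_shuffle): [10 5 2 3 8 6 9 7 1 4 0]
After op 4 (reverse): [0 4 1 7 9 6 8 3 2 5 10]
After op 5 (cut(9)): [5 10 0 4 1 7 9 6 8 3 2]
After op 6 (cut(3)): [4 1 7 9 6 8 3 2 5 10 0]
Card 9 is at position 3.

Answer: 3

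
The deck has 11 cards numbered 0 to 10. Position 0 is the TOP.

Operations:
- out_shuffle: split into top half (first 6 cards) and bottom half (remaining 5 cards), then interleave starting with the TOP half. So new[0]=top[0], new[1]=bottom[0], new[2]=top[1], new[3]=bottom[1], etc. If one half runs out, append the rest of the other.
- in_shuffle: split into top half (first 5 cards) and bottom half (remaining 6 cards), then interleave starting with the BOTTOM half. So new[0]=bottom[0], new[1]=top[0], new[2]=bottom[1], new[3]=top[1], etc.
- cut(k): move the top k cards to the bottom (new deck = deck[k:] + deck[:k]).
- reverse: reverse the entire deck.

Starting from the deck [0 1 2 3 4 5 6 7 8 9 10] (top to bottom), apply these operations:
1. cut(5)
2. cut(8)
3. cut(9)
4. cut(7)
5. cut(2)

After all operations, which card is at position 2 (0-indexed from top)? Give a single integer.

Answer: 0

Derivation:
After op 1 (cut(5)): [5 6 7 8 9 10 0 1 2 3 4]
After op 2 (cut(8)): [2 3 4 5 6 7 8 9 10 0 1]
After op 3 (cut(9)): [0 1 2 3 4 5 6 7 8 9 10]
After op 4 (cut(7)): [7 8 9 10 0 1 2 3 4 5 6]
After op 5 (cut(2)): [9 10 0 1 2 3 4 5 6 7 8]
Position 2: card 0.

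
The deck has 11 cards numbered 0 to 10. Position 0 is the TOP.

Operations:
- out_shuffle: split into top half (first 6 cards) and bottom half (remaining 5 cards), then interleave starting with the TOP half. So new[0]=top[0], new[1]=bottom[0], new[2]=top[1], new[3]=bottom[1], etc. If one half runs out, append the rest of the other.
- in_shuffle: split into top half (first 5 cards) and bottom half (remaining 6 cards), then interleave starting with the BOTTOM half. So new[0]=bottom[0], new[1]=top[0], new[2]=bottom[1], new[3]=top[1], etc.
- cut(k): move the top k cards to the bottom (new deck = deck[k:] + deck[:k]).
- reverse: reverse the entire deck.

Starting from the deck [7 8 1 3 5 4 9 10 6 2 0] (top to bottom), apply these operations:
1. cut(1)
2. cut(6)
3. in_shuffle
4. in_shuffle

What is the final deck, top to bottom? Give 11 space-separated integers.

After op 1 (cut(1)): [8 1 3 5 4 9 10 6 2 0 7]
After op 2 (cut(6)): [10 6 2 0 7 8 1 3 5 4 9]
After op 3 (in_shuffle): [8 10 1 6 3 2 5 0 4 7 9]
After op 4 (in_shuffle): [2 8 5 10 0 1 4 6 7 3 9]

Answer: 2 8 5 10 0 1 4 6 7 3 9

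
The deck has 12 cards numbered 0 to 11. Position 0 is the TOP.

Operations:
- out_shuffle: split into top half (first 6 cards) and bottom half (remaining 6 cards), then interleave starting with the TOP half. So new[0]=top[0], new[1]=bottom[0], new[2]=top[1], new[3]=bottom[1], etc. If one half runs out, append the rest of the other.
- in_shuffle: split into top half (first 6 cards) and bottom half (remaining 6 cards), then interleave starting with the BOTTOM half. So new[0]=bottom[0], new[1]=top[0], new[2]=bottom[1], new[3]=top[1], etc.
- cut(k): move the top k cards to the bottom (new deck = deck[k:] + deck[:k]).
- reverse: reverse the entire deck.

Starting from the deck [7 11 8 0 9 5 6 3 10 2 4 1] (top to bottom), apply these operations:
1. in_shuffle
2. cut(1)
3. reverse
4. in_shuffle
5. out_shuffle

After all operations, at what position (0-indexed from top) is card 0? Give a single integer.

After op 1 (in_shuffle): [6 7 3 11 10 8 2 0 4 9 1 5]
After op 2 (cut(1)): [7 3 11 10 8 2 0 4 9 1 5 6]
After op 3 (reverse): [6 5 1 9 4 0 2 8 10 11 3 7]
After op 4 (in_shuffle): [2 6 8 5 10 1 11 9 3 4 7 0]
After op 5 (out_shuffle): [2 11 6 9 8 3 5 4 10 7 1 0]
Card 0 is at position 11.

Answer: 11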